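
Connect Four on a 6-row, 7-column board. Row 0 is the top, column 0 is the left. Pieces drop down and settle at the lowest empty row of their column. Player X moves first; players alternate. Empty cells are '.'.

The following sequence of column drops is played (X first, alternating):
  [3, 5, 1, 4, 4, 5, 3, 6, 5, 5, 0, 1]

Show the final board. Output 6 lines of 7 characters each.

Answer: .......
.......
.....O.
.....X.
.O.XXO.
XX.XOOO

Derivation:
Move 1: X drops in col 3, lands at row 5
Move 2: O drops in col 5, lands at row 5
Move 3: X drops in col 1, lands at row 5
Move 4: O drops in col 4, lands at row 5
Move 5: X drops in col 4, lands at row 4
Move 6: O drops in col 5, lands at row 4
Move 7: X drops in col 3, lands at row 4
Move 8: O drops in col 6, lands at row 5
Move 9: X drops in col 5, lands at row 3
Move 10: O drops in col 5, lands at row 2
Move 11: X drops in col 0, lands at row 5
Move 12: O drops in col 1, lands at row 4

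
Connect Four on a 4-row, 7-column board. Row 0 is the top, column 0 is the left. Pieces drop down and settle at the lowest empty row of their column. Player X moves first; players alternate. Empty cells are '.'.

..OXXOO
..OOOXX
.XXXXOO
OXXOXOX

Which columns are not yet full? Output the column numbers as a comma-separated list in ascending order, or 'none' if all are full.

Answer: 0,1

Derivation:
col 0: top cell = '.' → open
col 1: top cell = '.' → open
col 2: top cell = 'O' → FULL
col 3: top cell = 'X' → FULL
col 4: top cell = 'X' → FULL
col 5: top cell = 'O' → FULL
col 6: top cell = 'O' → FULL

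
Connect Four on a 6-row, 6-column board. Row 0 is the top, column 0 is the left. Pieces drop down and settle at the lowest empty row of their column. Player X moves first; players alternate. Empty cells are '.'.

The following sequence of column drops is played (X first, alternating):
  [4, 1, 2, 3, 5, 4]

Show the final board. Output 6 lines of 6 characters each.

Answer: ......
......
......
......
....O.
.OXOXX

Derivation:
Move 1: X drops in col 4, lands at row 5
Move 2: O drops in col 1, lands at row 5
Move 3: X drops in col 2, lands at row 5
Move 4: O drops in col 3, lands at row 5
Move 5: X drops in col 5, lands at row 5
Move 6: O drops in col 4, lands at row 4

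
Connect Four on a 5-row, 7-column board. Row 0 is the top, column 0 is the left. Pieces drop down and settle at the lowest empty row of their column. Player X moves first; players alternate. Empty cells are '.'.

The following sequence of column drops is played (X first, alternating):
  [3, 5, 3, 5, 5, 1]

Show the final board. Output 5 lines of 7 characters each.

Answer: .......
.......
.....X.
...X.O.
.O.X.O.

Derivation:
Move 1: X drops in col 3, lands at row 4
Move 2: O drops in col 5, lands at row 4
Move 3: X drops in col 3, lands at row 3
Move 4: O drops in col 5, lands at row 3
Move 5: X drops in col 5, lands at row 2
Move 6: O drops in col 1, lands at row 4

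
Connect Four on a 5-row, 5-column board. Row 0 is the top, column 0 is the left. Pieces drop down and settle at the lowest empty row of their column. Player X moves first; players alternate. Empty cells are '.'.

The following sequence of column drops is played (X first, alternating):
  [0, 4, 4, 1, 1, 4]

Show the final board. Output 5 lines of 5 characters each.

Move 1: X drops in col 0, lands at row 4
Move 2: O drops in col 4, lands at row 4
Move 3: X drops in col 4, lands at row 3
Move 4: O drops in col 1, lands at row 4
Move 5: X drops in col 1, lands at row 3
Move 6: O drops in col 4, lands at row 2

Answer: .....
.....
....O
.X..X
XO..O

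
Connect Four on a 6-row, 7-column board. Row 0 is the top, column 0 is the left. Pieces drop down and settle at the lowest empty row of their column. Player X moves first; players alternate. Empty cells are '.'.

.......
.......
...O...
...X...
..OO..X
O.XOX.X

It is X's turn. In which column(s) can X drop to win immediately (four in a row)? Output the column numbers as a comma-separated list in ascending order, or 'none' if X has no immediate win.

col 0: drop X → no win
col 1: drop X → no win
col 2: drop X → no win
col 3: drop X → no win
col 4: drop X → no win
col 5: drop X → no win
col 6: drop X → no win

Answer: none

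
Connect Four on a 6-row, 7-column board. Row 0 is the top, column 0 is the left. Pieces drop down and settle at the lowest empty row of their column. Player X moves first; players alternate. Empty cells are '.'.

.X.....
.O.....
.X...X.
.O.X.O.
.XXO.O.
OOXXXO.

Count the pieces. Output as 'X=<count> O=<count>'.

X=9 O=8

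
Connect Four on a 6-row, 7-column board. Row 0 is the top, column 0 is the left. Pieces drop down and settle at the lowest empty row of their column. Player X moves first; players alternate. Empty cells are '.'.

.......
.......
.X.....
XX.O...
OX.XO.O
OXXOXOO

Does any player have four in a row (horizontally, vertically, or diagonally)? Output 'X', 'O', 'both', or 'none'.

X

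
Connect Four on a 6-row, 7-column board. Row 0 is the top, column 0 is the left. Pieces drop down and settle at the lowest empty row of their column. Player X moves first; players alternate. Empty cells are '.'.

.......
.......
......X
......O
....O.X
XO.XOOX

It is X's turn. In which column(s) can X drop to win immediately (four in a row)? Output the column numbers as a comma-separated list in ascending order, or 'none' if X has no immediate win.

col 0: drop X → no win
col 1: drop X → no win
col 2: drop X → no win
col 3: drop X → no win
col 4: drop X → no win
col 5: drop X → no win
col 6: drop X → no win

Answer: none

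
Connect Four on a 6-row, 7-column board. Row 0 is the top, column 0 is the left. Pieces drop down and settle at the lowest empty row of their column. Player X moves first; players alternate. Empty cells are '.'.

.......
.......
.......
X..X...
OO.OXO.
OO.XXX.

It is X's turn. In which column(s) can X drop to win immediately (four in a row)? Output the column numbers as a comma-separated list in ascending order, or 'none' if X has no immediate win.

col 0: drop X → no win
col 1: drop X → no win
col 2: drop X → WIN!
col 3: drop X → no win
col 4: drop X → no win
col 5: drop X → no win
col 6: drop X → WIN!

Answer: 2,6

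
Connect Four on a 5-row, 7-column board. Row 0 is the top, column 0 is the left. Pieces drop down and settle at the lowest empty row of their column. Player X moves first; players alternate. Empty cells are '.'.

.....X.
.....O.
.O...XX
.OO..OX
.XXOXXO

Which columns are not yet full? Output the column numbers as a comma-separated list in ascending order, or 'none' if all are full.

Answer: 0,1,2,3,4,6

Derivation:
col 0: top cell = '.' → open
col 1: top cell = '.' → open
col 2: top cell = '.' → open
col 3: top cell = '.' → open
col 4: top cell = '.' → open
col 5: top cell = 'X' → FULL
col 6: top cell = '.' → open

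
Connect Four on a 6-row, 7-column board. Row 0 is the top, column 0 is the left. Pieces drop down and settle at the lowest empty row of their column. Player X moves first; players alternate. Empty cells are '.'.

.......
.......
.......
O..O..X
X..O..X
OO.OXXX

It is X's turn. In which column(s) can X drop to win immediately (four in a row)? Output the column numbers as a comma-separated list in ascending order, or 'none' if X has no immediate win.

Answer: 6

Derivation:
col 0: drop X → no win
col 1: drop X → no win
col 2: drop X → no win
col 3: drop X → no win
col 4: drop X → no win
col 5: drop X → no win
col 6: drop X → WIN!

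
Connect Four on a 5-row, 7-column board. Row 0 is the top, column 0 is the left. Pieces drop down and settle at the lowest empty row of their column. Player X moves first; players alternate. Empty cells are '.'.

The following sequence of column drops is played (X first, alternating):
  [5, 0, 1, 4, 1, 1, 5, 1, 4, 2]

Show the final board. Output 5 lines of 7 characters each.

Answer: .......
.O.....
.O.....
.X..XX.
OXO.OX.

Derivation:
Move 1: X drops in col 5, lands at row 4
Move 2: O drops in col 0, lands at row 4
Move 3: X drops in col 1, lands at row 4
Move 4: O drops in col 4, lands at row 4
Move 5: X drops in col 1, lands at row 3
Move 6: O drops in col 1, lands at row 2
Move 7: X drops in col 5, lands at row 3
Move 8: O drops in col 1, lands at row 1
Move 9: X drops in col 4, lands at row 3
Move 10: O drops in col 2, lands at row 4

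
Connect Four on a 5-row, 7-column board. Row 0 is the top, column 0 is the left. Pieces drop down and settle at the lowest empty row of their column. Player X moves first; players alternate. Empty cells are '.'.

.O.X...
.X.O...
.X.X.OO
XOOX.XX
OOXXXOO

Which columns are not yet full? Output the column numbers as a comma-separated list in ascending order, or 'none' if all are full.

Answer: 0,2,4,5,6

Derivation:
col 0: top cell = '.' → open
col 1: top cell = 'O' → FULL
col 2: top cell = '.' → open
col 3: top cell = 'X' → FULL
col 4: top cell = '.' → open
col 5: top cell = '.' → open
col 6: top cell = '.' → open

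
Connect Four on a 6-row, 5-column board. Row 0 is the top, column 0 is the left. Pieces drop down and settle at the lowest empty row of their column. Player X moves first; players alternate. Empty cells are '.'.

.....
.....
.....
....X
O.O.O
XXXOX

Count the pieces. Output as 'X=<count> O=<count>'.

X=5 O=4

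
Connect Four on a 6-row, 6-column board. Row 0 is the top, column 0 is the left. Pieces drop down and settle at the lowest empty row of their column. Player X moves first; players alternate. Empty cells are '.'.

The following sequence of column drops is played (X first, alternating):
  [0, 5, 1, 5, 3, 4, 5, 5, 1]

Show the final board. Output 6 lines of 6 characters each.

Move 1: X drops in col 0, lands at row 5
Move 2: O drops in col 5, lands at row 5
Move 3: X drops in col 1, lands at row 5
Move 4: O drops in col 5, lands at row 4
Move 5: X drops in col 3, lands at row 5
Move 6: O drops in col 4, lands at row 5
Move 7: X drops in col 5, lands at row 3
Move 8: O drops in col 5, lands at row 2
Move 9: X drops in col 1, lands at row 4

Answer: ......
......
.....O
.....X
.X...O
XX.XOO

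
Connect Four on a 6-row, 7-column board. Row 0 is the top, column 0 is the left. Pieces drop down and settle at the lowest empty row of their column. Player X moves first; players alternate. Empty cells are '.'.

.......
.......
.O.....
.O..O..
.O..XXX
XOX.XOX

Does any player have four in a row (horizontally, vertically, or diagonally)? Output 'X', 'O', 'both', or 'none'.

O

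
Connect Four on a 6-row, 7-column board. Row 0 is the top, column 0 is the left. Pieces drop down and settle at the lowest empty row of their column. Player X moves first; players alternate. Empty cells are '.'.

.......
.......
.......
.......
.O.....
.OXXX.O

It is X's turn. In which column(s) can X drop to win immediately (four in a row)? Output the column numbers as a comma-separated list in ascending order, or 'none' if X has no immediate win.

col 0: drop X → no win
col 1: drop X → no win
col 2: drop X → no win
col 3: drop X → no win
col 4: drop X → no win
col 5: drop X → WIN!
col 6: drop X → no win

Answer: 5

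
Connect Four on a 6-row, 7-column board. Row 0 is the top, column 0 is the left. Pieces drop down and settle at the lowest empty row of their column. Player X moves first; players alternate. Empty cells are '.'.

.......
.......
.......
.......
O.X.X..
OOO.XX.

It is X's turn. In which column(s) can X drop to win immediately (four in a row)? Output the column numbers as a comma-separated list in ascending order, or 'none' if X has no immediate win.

col 0: drop X → no win
col 1: drop X → no win
col 2: drop X → no win
col 3: drop X → no win
col 4: drop X → no win
col 5: drop X → no win
col 6: drop X → no win

Answer: none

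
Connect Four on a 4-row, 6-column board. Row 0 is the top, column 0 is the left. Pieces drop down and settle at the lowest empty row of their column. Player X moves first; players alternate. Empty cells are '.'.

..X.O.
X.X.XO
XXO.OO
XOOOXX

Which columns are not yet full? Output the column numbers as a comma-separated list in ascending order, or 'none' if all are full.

col 0: top cell = '.' → open
col 1: top cell = '.' → open
col 2: top cell = 'X' → FULL
col 3: top cell = '.' → open
col 4: top cell = 'O' → FULL
col 5: top cell = '.' → open

Answer: 0,1,3,5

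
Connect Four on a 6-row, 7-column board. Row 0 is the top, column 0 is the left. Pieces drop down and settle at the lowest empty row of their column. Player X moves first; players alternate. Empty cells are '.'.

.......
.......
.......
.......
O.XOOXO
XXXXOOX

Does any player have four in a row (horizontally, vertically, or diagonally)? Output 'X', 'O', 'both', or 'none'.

X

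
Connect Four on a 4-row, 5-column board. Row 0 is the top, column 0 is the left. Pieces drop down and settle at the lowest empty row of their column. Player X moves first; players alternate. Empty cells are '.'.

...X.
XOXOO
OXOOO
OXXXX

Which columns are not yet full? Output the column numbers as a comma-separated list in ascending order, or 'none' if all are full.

col 0: top cell = '.' → open
col 1: top cell = '.' → open
col 2: top cell = '.' → open
col 3: top cell = 'X' → FULL
col 4: top cell = '.' → open

Answer: 0,1,2,4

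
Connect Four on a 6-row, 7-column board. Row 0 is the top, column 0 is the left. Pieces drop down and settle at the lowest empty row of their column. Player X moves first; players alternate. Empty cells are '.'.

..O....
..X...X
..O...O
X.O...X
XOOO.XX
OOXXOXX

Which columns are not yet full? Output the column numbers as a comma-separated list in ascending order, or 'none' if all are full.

col 0: top cell = '.' → open
col 1: top cell = '.' → open
col 2: top cell = 'O' → FULL
col 3: top cell = '.' → open
col 4: top cell = '.' → open
col 5: top cell = '.' → open
col 6: top cell = '.' → open

Answer: 0,1,3,4,5,6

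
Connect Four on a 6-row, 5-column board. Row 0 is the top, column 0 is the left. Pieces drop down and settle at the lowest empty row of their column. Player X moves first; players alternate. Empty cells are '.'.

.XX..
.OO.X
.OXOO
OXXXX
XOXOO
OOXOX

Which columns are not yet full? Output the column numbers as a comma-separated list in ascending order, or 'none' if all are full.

col 0: top cell = '.' → open
col 1: top cell = 'X' → FULL
col 2: top cell = 'X' → FULL
col 3: top cell = '.' → open
col 4: top cell = '.' → open

Answer: 0,3,4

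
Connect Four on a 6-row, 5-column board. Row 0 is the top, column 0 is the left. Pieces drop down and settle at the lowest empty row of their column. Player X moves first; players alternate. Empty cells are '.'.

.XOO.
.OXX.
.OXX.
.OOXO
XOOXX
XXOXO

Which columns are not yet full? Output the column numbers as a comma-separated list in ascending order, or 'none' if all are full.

Answer: 0,4

Derivation:
col 0: top cell = '.' → open
col 1: top cell = 'X' → FULL
col 2: top cell = 'O' → FULL
col 3: top cell = 'O' → FULL
col 4: top cell = '.' → open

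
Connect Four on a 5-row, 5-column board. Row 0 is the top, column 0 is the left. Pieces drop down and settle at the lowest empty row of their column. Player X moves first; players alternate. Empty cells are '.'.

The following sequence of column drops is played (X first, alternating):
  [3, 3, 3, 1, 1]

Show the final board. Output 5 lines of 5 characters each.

Move 1: X drops in col 3, lands at row 4
Move 2: O drops in col 3, lands at row 3
Move 3: X drops in col 3, lands at row 2
Move 4: O drops in col 1, lands at row 4
Move 5: X drops in col 1, lands at row 3

Answer: .....
.....
...X.
.X.O.
.O.X.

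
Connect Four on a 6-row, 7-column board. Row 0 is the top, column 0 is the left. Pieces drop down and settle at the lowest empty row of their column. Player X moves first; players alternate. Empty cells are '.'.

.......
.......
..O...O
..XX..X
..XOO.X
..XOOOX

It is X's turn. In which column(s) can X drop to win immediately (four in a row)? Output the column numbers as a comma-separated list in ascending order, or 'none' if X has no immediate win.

col 0: drop X → no win
col 1: drop X → no win
col 2: drop X → no win
col 3: drop X → no win
col 4: drop X → no win
col 5: drop X → no win
col 6: drop X → no win

Answer: none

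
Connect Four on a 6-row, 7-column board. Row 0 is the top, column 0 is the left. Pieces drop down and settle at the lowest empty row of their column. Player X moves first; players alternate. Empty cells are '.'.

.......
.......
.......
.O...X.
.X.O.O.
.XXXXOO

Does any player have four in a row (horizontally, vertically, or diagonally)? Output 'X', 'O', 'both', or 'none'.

X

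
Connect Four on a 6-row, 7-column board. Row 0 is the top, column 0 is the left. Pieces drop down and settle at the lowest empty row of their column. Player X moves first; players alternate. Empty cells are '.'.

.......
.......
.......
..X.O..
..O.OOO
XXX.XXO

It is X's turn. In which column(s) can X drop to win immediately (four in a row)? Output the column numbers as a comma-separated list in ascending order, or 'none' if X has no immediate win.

col 0: drop X → no win
col 1: drop X → no win
col 2: drop X → no win
col 3: drop X → WIN!
col 4: drop X → no win
col 5: drop X → no win
col 6: drop X → no win

Answer: 3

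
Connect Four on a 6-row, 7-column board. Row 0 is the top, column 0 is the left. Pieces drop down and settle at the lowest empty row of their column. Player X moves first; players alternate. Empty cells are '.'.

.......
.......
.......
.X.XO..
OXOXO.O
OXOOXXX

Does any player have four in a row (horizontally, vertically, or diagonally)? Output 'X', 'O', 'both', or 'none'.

none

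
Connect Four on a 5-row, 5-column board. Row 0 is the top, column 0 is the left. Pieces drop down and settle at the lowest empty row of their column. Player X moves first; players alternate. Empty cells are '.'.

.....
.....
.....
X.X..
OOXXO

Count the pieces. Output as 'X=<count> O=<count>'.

X=4 O=3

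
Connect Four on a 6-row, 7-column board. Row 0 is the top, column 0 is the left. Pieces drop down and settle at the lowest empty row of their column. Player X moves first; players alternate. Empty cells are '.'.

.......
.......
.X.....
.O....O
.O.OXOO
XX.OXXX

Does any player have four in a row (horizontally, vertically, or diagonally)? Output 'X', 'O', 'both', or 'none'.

none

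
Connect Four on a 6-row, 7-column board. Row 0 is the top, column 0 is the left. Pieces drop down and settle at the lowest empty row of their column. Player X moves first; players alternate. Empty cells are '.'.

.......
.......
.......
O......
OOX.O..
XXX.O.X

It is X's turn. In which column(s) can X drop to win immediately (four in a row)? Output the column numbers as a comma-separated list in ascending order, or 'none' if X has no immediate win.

Answer: 3

Derivation:
col 0: drop X → no win
col 1: drop X → no win
col 2: drop X → no win
col 3: drop X → WIN!
col 4: drop X → no win
col 5: drop X → no win
col 6: drop X → no win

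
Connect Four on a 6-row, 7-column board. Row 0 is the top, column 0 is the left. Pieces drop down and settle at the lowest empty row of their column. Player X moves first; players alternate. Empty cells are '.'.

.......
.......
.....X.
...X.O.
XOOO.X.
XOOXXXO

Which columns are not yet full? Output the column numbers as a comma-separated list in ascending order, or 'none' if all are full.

col 0: top cell = '.' → open
col 1: top cell = '.' → open
col 2: top cell = '.' → open
col 3: top cell = '.' → open
col 4: top cell = '.' → open
col 5: top cell = '.' → open
col 6: top cell = '.' → open

Answer: 0,1,2,3,4,5,6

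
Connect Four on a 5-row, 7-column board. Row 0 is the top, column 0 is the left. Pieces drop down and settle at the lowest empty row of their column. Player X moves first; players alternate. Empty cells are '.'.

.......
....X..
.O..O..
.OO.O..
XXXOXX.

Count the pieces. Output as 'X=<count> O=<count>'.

X=6 O=6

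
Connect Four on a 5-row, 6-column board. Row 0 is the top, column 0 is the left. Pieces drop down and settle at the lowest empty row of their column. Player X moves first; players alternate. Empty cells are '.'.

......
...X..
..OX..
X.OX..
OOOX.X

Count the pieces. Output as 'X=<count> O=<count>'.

X=6 O=5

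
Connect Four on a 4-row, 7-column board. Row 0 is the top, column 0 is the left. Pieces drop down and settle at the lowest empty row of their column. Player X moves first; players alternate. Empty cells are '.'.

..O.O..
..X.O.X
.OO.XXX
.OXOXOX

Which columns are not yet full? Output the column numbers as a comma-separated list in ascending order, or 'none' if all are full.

Answer: 0,1,3,5,6

Derivation:
col 0: top cell = '.' → open
col 1: top cell = '.' → open
col 2: top cell = 'O' → FULL
col 3: top cell = '.' → open
col 4: top cell = 'O' → FULL
col 5: top cell = '.' → open
col 6: top cell = '.' → open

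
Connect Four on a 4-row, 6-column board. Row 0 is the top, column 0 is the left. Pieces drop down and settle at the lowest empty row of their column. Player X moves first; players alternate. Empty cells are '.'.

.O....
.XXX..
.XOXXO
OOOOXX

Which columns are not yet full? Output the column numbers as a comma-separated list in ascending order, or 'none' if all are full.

col 0: top cell = '.' → open
col 1: top cell = 'O' → FULL
col 2: top cell = '.' → open
col 3: top cell = '.' → open
col 4: top cell = '.' → open
col 5: top cell = '.' → open

Answer: 0,2,3,4,5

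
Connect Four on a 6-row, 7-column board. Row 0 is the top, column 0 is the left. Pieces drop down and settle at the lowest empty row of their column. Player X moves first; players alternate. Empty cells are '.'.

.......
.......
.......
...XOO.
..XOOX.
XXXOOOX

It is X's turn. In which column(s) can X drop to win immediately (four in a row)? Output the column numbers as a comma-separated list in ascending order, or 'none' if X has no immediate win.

Answer: 4

Derivation:
col 0: drop X → no win
col 1: drop X → no win
col 2: drop X → no win
col 3: drop X → no win
col 4: drop X → WIN!
col 5: drop X → no win
col 6: drop X → no win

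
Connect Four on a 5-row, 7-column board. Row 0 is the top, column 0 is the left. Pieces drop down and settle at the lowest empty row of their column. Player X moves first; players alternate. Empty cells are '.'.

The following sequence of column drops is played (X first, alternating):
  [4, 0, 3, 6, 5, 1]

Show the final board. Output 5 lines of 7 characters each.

Answer: .......
.......
.......
.......
OO.XXXO

Derivation:
Move 1: X drops in col 4, lands at row 4
Move 2: O drops in col 0, lands at row 4
Move 3: X drops in col 3, lands at row 4
Move 4: O drops in col 6, lands at row 4
Move 5: X drops in col 5, lands at row 4
Move 6: O drops in col 1, lands at row 4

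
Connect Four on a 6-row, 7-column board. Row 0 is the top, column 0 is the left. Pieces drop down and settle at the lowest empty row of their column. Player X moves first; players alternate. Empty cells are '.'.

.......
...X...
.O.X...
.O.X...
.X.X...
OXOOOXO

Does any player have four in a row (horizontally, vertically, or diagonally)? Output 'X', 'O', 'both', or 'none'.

X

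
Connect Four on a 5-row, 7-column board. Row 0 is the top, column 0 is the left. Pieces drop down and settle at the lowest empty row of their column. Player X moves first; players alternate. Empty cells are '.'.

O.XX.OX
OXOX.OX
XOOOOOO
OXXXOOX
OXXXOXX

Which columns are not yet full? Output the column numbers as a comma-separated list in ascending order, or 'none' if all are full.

col 0: top cell = 'O' → FULL
col 1: top cell = '.' → open
col 2: top cell = 'X' → FULL
col 3: top cell = 'X' → FULL
col 4: top cell = '.' → open
col 5: top cell = 'O' → FULL
col 6: top cell = 'X' → FULL

Answer: 1,4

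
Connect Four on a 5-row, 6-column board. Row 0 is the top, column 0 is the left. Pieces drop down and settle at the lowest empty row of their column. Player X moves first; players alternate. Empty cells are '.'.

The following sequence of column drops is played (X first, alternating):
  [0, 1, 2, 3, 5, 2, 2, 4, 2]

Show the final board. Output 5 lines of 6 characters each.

Move 1: X drops in col 0, lands at row 4
Move 2: O drops in col 1, lands at row 4
Move 3: X drops in col 2, lands at row 4
Move 4: O drops in col 3, lands at row 4
Move 5: X drops in col 5, lands at row 4
Move 6: O drops in col 2, lands at row 3
Move 7: X drops in col 2, lands at row 2
Move 8: O drops in col 4, lands at row 4
Move 9: X drops in col 2, lands at row 1

Answer: ......
..X...
..X...
..O...
XOXOOX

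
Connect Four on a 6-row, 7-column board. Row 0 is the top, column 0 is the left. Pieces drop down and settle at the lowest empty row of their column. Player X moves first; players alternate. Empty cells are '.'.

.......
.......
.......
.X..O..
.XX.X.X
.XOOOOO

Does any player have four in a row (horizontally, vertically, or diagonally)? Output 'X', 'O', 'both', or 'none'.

O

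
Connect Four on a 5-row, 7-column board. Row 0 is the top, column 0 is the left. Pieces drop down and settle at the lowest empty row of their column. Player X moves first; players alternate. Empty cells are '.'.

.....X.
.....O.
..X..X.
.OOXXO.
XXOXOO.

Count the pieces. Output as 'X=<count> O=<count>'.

X=8 O=7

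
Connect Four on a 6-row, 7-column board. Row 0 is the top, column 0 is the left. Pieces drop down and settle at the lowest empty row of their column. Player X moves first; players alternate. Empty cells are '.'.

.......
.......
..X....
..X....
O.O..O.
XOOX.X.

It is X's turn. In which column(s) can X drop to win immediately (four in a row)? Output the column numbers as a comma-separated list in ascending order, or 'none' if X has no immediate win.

Answer: none

Derivation:
col 0: drop X → no win
col 1: drop X → no win
col 2: drop X → no win
col 3: drop X → no win
col 4: drop X → no win
col 5: drop X → no win
col 6: drop X → no win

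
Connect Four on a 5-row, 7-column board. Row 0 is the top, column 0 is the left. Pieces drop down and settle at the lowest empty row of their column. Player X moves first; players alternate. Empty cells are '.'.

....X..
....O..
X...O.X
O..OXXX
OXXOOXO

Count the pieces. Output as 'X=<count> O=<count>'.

X=9 O=8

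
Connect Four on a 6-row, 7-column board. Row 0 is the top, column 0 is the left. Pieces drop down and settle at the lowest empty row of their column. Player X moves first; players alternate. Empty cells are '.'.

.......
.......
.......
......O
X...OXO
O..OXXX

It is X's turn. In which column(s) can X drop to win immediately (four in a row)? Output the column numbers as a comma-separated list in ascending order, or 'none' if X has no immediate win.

col 0: drop X → no win
col 1: drop X → no win
col 2: drop X → no win
col 3: drop X → no win
col 4: drop X → no win
col 5: drop X → no win
col 6: drop X → no win

Answer: none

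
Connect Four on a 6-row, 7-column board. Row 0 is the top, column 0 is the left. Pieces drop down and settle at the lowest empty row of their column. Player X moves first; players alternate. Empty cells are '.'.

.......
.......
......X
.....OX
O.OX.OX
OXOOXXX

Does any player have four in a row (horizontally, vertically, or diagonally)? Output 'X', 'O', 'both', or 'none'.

X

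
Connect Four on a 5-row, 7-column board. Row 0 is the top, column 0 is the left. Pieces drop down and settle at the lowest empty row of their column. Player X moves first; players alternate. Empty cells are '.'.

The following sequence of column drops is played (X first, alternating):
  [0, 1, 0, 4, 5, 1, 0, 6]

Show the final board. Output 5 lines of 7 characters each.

Move 1: X drops in col 0, lands at row 4
Move 2: O drops in col 1, lands at row 4
Move 3: X drops in col 0, lands at row 3
Move 4: O drops in col 4, lands at row 4
Move 5: X drops in col 5, lands at row 4
Move 6: O drops in col 1, lands at row 3
Move 7: X drops in col 0, lands at row 2
Move 8: O drops in col 6, lands at row 4

Answer: .......
.......
X......
XO.....
XO..OXO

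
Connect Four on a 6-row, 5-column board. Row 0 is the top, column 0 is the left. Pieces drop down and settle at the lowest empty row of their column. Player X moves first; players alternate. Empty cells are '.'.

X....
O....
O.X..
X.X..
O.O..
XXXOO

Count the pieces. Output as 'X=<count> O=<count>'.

X=7 O=6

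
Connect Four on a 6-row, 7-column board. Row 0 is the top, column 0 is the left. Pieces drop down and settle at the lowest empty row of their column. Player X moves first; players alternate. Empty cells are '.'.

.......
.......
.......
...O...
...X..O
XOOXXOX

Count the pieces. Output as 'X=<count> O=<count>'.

X=5 O=5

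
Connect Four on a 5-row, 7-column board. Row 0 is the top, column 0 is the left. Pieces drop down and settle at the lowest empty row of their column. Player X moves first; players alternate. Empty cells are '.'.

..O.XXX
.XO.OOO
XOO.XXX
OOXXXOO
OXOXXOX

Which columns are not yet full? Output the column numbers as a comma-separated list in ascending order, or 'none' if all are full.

col 0: top cell = '.' → open
col 1: top cell = '.' → open
col 2: top cell = 'O' → FULL
col 3: top cell = '.' → open
col 4: top cell = 'X' → FULL
col 5: top cell = 'X' → FULL
col 6: top cell = 'X' → FULL

Answer: 0,1,3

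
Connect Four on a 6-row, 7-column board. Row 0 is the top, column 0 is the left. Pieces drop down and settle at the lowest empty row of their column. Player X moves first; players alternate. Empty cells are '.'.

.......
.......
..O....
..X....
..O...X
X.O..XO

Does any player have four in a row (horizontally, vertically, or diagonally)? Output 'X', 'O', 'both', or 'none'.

none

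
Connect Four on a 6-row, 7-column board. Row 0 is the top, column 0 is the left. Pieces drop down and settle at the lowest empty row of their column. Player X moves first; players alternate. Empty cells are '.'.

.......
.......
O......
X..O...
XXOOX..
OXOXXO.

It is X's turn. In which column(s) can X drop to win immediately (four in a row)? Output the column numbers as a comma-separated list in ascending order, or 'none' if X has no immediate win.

col 0: drop X → no win
col 1: drop X → no win
col 2: drop X → no win
col 3: drop X → no win
col 4: drop X → no win
col 5: drop X → no win
col 6: drop X → no win

Answer: none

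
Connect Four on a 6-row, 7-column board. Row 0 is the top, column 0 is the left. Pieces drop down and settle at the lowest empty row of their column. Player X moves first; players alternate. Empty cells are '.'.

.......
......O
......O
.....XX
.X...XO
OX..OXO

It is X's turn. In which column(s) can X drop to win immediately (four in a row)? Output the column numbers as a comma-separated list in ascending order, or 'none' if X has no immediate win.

col 0: drop X → no win
col 1: drop X → no win
col 2: drop X → no win
col 3: drop X → no win
col 4: drop X → no win
col 5: drop X → WIN!
col 6: drop X → no win

Answer: 5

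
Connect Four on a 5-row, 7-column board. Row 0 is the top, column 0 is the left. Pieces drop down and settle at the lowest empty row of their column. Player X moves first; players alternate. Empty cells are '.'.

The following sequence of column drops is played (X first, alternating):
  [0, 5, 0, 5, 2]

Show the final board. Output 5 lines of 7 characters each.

Answer: .......
.......
.......
X....O.
X.X..O.

Derivation:
Move 1: X drops in col 0, lands at row 4
Move 2: O drops in col 5, lands at row 4
Move 3: X drops in col 0, lands at row 3
Move 4: O drops in col 5, lands at row 3
Move 5: X drops in col 2, lands at row 4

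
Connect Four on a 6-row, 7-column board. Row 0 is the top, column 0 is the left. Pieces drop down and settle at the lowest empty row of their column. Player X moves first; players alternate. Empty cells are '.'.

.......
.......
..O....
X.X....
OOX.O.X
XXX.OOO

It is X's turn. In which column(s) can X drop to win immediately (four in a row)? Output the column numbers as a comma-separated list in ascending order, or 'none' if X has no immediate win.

col 0: drop X → no win
col 1: drop X → no win
col 2: drop X → no win
col 3: drop X → WIN!
col 4: drop X → no win
col 5: drop X → no win
col 6: drop X → no win

Answer: 3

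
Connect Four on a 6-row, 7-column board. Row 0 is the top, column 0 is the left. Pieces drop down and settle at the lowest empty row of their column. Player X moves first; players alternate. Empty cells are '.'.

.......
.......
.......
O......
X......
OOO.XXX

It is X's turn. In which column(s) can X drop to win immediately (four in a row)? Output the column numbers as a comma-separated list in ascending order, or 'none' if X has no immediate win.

col 0: drop X → no win
col 1: drop X → no win
col 2: drop X → no win
col 3: drop X → WIN!
col 4: drop X → no win
col 5: drop X → no win
col 6: drop X → no win

Answer: 3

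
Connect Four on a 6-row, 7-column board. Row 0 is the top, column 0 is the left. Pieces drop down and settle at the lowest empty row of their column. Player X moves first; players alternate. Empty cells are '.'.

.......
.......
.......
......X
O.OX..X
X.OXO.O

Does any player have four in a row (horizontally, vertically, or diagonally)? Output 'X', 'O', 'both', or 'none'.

none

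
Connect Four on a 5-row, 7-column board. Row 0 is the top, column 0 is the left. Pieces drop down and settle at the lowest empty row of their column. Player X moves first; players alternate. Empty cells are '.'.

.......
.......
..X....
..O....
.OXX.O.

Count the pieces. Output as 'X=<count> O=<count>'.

X=3 O=3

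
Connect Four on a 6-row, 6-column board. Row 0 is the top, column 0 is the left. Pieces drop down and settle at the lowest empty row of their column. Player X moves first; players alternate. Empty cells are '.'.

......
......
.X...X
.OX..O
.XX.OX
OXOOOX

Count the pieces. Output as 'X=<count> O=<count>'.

X=8 O=7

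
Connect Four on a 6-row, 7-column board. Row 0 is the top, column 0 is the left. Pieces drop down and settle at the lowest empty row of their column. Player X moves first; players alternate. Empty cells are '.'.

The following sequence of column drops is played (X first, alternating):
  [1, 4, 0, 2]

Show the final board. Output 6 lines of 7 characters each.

Answer: .......
.......
.......
.......
.......
XXO.O..

Derivation:
Move 1: X drops in col 1, lands at row 5
Move 2: O drops in col 4, lands at row 5
Move 3: X drops in col 0, lands at row 5
Move 4: O drops in col 2, lands at row 5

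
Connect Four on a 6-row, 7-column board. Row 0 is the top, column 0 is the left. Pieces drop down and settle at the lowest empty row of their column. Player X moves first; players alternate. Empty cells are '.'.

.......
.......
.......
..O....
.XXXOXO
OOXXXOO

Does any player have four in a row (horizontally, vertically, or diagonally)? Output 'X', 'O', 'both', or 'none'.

none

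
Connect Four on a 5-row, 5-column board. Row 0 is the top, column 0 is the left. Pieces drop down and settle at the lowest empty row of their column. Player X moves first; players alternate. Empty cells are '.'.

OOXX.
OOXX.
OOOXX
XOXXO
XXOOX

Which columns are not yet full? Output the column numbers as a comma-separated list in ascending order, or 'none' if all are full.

Answer: 4

Derivation:
col 0: top cell = 'O' → FULL
col 1: top cell = 'O' → FULL
col 2: top cell = 'X' → FULL
col 3: top cell = 'X' → FULL
col 4: top cell = '.' → open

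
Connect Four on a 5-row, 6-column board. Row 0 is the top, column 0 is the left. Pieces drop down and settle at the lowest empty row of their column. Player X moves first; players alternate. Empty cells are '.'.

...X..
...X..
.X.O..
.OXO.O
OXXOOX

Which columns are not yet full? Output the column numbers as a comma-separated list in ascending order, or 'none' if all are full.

col 0: top cell = '.' → open
col 1: top cell = '.' → open
col 2: top cell = '.' → open
col 3: top cell = 'X' → FULL
col 4: top cell = '.' → open
col 5: top cell = '.' → open

Answer: 0,1,2,4,5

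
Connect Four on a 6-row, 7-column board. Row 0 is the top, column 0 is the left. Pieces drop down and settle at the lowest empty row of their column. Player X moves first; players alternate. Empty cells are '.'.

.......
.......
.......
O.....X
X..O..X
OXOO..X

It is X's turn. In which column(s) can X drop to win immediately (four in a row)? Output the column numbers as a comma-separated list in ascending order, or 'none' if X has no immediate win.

Answer: 6

Derivation:
col 0: drop X → no win
col 1: drop X → no win
col 2: drop X → no win
col 3: drop X → no win
col 4: drop X → no win
col 5: drop X → no win
col 6: drop X → WIN!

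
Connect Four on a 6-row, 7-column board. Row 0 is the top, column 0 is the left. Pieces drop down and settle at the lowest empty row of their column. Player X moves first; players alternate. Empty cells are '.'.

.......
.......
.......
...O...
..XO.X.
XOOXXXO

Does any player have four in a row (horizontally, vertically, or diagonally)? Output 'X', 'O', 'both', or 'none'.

none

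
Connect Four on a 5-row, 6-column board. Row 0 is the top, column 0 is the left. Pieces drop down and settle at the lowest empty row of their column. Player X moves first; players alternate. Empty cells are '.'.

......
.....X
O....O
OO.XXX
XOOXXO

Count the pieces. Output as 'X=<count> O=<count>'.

X=7 O=7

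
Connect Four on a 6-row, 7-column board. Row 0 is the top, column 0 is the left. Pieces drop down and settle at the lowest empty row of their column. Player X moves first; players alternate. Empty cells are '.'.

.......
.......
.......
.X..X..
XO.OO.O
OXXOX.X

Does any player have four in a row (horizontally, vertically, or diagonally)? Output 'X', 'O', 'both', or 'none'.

none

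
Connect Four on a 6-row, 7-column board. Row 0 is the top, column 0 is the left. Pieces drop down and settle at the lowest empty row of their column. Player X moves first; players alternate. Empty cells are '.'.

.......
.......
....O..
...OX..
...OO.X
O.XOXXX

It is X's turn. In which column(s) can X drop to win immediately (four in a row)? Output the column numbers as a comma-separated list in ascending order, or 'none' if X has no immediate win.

col 0: drop X → no win
col 1: drop X → no win
col 2: drop X → no win
col 3: drop X → no win
col 4: drop X → no win
col 5: drop X → no win
col 6: drop X → no win

Answer: none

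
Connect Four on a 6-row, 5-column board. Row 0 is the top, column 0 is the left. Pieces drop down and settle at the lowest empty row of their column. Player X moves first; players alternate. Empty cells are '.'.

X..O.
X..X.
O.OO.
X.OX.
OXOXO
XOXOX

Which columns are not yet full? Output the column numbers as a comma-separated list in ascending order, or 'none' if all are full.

Answer: 1,2,4

Derivation:
col 0: top cell = 'X' → FULL
col 1: top cell = '.' → open
col 2: top cell = '.' → open
col 3: top cell = 'O' → FULL
col 4: top cell = '.' → open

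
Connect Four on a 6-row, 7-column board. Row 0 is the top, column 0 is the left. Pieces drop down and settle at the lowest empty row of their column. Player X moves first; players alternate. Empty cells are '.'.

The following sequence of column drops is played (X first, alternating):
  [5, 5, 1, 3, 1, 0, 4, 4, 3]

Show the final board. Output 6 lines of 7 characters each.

Move 1: X drops in col 5, lands at row 5
Move 2: O drops in col 5, lands at row 4
Move 3: X drops in col 1, lands at row 5
Move 4: O drops in col 3, lands at row 5
Move 5: X drops in col 1, lands at row 4
Move 6: O drops in col 0, lands at row 5
Move 7: X drops in col 4, lands at row 5
Move 8: O drops in col 4, lands at row 4
Move 9: X drops in col 3, lands at row 4

Answer: .......
.......
.......
.......
.X.XOO.
OX.OXX.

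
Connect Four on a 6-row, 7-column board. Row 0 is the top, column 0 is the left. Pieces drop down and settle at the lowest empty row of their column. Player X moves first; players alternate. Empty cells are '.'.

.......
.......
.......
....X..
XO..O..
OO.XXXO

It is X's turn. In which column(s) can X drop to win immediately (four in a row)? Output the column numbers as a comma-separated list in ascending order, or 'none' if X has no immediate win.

Answer: 2

Derivation:
col 0: drop X → no win
col 1: drop X → no win
col 2: drop X → WIN!
col 3: drop X → no win
col 4: drop X → no win
col 5: drop X → no win
col 6: drop X → no win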